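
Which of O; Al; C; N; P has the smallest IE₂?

Al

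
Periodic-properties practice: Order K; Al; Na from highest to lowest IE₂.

After 1 electron has been removed, what remains? K⁺ is the bare [Ar] core; Al⁺ still has 2 valence electrons; Na⁺ is the bare [Ne] core.
Pulling an electron out of a noble-gas core costs far more than removing a remaining valence electron, so K and Na sit at the high end of IE_2.
Tabulated IE_2 (kJ/mol): K 3052, Al 1817, Na 4562.
So the second ionization energies run Al < K < Na.

Na, K, Al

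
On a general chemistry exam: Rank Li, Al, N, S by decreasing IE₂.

The second ionization energy removes an electron from the +1 ion. For each element: Li⁺ is the bare [He] core; Al⁺ still has 2 valence electrons; N⁺ still has 4 valence electrons; S⁺ still has 5 valence electrons.
Core electrons are held far more tightly than valence electrons, so Li tops the IE_2 order.
Valence configurations: Al⁺ [Ne]3s², N⁺ [He]2s²2p², S⁺ [Ne]3s²3p³.
Approximate IE_2 values (kJ/mol): Li 7298, Al 1817, N 2856, S 2252.
Hence IE_2: Al < S < N < Li.

Li, N, S, Al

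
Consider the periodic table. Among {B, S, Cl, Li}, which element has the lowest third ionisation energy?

S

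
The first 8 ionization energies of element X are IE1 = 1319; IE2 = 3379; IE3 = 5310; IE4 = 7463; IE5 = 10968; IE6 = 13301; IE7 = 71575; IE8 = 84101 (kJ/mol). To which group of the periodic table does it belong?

Look for the largest jump between consecutive ionization energies: IE7/IE6 ≈ 5.4, far larger than any earlier ratio.
That jump marks the point where a core electron is being removed. So the atom has 6 valence electrons.
A main-group element with 6 valence electrons is in group 16.

Group 16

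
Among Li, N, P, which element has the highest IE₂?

After 1 electron has been removed, what remains? Li⁺ is the bare [He] core; N⁺ still has 4 valence electrons; P⁺ still has 4 valence electrons.
Breaking into a closed-shell core is much more expensive than removing a leftover valence electron — Li has the largest IE_2 here.
Valence configurations: N⁺ [He]2s²2p², P⁺ [Ne]3s²3p².
The numbers (kJ/mol): Li 7298, N 2856, P 1907.
Putting it together, IE_2: P < N < Li.

Li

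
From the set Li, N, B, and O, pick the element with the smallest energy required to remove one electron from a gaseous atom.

Li

First ionization energy rises across a period (greater Z_eff holds electrons more tightly) and falls down a group (valence electrons are farther from the nucleus).
All lie in period 2; the across-period trend (first ionization energy increases left to right) applies, with the exception below.
Note the exception: N has a higher first ionization energy than O, contrary to the simple trend — pairing an electron in O's 2p⁴ costs repulsion energy, so O ionizes more easily than half-filled N (2p³).
Tabulated first ionization energy (kJ/mol): Li 520, B 801, N 1402, O 1314.
The smallest energy required to remove one electron from a gaseous atom among these belongs to Li.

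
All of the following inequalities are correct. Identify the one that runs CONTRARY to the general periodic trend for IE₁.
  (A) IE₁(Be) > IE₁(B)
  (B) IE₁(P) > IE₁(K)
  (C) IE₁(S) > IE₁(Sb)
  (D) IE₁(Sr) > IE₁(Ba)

(A)

The general trend: IE₁ increases across a period and decreases down a group.
(A) Be (period 2, group 2) vs B (period 2, group 13): the stated order contradicts the simple trend.
(B) P (period 3, group 15) vs K (period 4, group 1): the stated order agrees with the simple trend.
(C) S (period 3, group 16) vs Sb (period 5, group 15): the stated order agrees with the simple trend.
(D) Sr (period 5, group 2) vs Ba (period 6, group 2): the stated order agrees with the simple trend.
The exception is (A): removing B's lone 2p electron is easier than breaking Be's filled 2s².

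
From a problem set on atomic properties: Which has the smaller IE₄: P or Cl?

P

IE_4 is the cost of taking one more electron from the +3 cation: P³⁺ still has 2 valence electrons; Cl³⁺ still has 4 valence electrons.
All are still removing valence electrons, so compare the +3 ions as you would atoms: IE_4 generally rises across a period (higher Z_eff) and falls down a group (larger shell), subject to the usual subshell exceptions.
Valence configurations: P³⁺ [Ne]3s², Cl³⁺ [Ne]3s²3p².
The numbers (kJ/mol): P 4964, Cl 5159.
Overall IE_4 order: P < Cl.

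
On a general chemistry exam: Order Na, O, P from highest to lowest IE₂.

Na > O > P

IE_2 is the cost of taking one more electron from the +1 cation: Na⁺ is the bare [Ne] core; O⁺ still has 5 valence electrons; P⁺ still has 4 valence electrons.
Breaking into a closed-shell core is much more expensive than removing a leftover valence electron — Na has the largest IE_2 here.
Valence configurations: O⁺ [He]2s²2p³, P⁺ [Ne]3s²3p².
The numbers (kJ/mol): Na 4562, O 3388, P 1907.
Putting it together, IE_2: P < O < Na.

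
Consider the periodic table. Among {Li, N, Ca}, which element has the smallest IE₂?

IE_2 is the cost of taking one more electron from the +1 cation: Li⁺ is the bare [He] core; N⁺ still has 4 valence electrons; Ca⁺ still has 1 valence electron.
Core electrons are held far more tightly than valence electrons, so Li tops the IE_2 order.
Valence configurations: N⁺ [He]2s²2p², Ca⁺ [Ar]4s¹.
The numbers (kJ/mol): Li 7298, N 2856, Ca 1145.
Overall IE_2 order: Ca < N < Li.

Ca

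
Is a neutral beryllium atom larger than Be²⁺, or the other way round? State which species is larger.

Forming Be²⁺ removes 2 electrons from Be. Fewer electrons for the same nuclear charge means less shielding and a higher Z_eff on the remaining electrons, and for main-group metals the entire outer shell is lost.
A cation is smaller than its parent atom: Be²⁺ < Be.

Be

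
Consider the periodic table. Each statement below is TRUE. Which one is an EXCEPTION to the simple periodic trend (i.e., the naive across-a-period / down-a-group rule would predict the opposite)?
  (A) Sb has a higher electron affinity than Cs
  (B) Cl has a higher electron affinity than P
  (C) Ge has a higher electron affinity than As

The general trend: electron affinity increases across a period and decreases down a group.
(A) Sb (period 5, group 15) vs Cs (period 6, group 1): the stated order agrees with the simple trend.
(B) Cl (period 3, group 17) vs P (period 3, group 15): the stated order agrees with the simple trend.
(C) Ge (period 4, group 14) vs As (period 4, group 15): the stated order contradicts the simple trend.
The exception is (C): adding an electron to As's half-filled 4p³ is unfavourable, so Ge (4p²) has the more exothermic EA.

(C)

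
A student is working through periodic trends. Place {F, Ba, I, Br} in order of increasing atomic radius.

Radius decreases left→right (rising Z_eff, same n) and increases top→bottom (higher n).
Here both period and group differ, so the two effects have to be weighed against each other.
Br > F: they share group 17; the group trend gives Br the larger value.
I > Br: they share group 17; the group trend gives I the larger value.
Ba > I: relative to I, both the across-period and down-group shifts push Ba's atomic radius up.
For reference (pm): F 64, Br 114, I 133, Ba 196.
So from smallest to largest: F < Br < I < Ba.

F, Br, I, Ba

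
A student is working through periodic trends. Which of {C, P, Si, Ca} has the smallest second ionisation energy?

Ca

IE_2 is the cost of taking one more electron from the +1 cation: C⁺ still has 3 valence electrons; P⁺ still has 4 valence electrons; Si⁺ still has 3 valence electrons; Ca⁺ still has 1 valence electron.
All are still removing valence electrons, so compare the +1 ions as you would atoms: IE_2 generally rises across a period (higher Z_eff) and falls down a group (larger shell), subject to the usual subshell exceptions.
Valence configurations: C⁺ [He]2s²2p¹, P⁺ [Ne]3s²3p², Si⁺ [Ne]3s²3p¹, Ca⁺ [Ar]4s¹.
Tabulated IE_2 (kJ/mol): C 2353, P 1907, Si 1577, Ca 1145.
So the second ionization energies run Ca < Si < P < C.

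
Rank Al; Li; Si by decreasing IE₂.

Li > Al > Si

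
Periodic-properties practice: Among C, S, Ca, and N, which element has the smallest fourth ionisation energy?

S

IE_4 is the cost of taking one more electron from the +3 cation: C³⁺ still has 1 valence electron; S³⁺ still has 3 valence electrons; Ca³⁺ is already 1 electron into the core; N³⁺ still has 2 valence electrons.
Usually core removal costs more than valence removal, but here the competition is close: a tightly held n=2 valence electron can cost more to remove than an n=3 core electron, so the actual values have to decide it.
Valence configurations: C³⁺ [He]2s¹, S³⁺ [Ne]3s²3p¹, N³⁺ [He]2s².
Approximate IE_4 values (kJ/mol): C 6223, S 4556, Ca 6491, N 7475.
Overall IE_4 order: S < C < Ca < N.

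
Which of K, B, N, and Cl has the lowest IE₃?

The third ionization energy removes an electron from the +2 ion. For each element: K²⁺ is already 1 electron into the core; B²⁺ still has 1 valence electron; N²⁺ still has 3 valence electrons; Cl²⁺ still has 5 valence electrons.
Usually core removal costs more than valence removal, but here the competition is close: a tightly held n=2 valence electron can cost more to remove than an n=3 core electron, so the actual values have to decide it.
Valence configurations: B²⁺ [He]2s¹, N²⁺ [He]2s²2p¹, Cl²⁺ [Ne]3s²3p³.
The numbers (kJ/mol): K 4420, B 3660, N 4578, Cl 3822.
Putting it together, IE_3: B < Cl < K < N.

B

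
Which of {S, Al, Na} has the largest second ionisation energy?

After 1 electron has been removed, what remains? S⁺ still has 5 valence electrons; Al⁺ still has 2 valence electrons; Na⁺ is the bare [Ne] core.
Pulling an electron out of a noble-gas core costs far more than removing a remaining valence electron, so Na sits at the high end of IE_2.
Valence configurations: S⁺ [Ne]3s²3p³, Al⁺ [Ne]3s².
The numbers (kJ/mol): S 2252, Al 1817, Na 4562.
So the second ionization energies run Al < S < Na.

Na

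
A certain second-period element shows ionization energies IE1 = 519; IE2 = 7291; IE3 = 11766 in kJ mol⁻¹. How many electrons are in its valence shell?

Look for the largest jump between consecutive ionization energies: IE2/IE1 ≈ 14.0, far larger than any earlier ratio.
That jump marks the point where a core electron is being removed. So the atom has 1 valence electron.

1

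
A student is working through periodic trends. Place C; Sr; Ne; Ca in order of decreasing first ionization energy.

Ne > C > Ca > Sr

C is in period 2, group 14; Ne is in period 2, group 18; Ca is in period 4, group 2; Sr is in period 5, group 2.
Removing the outermost electron gets harder across a period and easier down a group.
Neither a single period nor a single group — weigh both effects.
Ca > Sr: they share group 2; the group trend gives Ca the larger value.
C > Ca: relative to Ca, both the across-period and down-group shifts push C's first ionization energy up.
Ne > C: Ne lies to the right of C in period 2, so the across-period effect alone puts Ne higher.
For reference (kJ/mol): C 1086, Ne 2081, Ca 590, Sr 550.
So from highest to lowest: Ne > C > Ca > Sr.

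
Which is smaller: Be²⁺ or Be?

Be²⁺

Forming Be²⁺ removes 2 electrons from Be. Fewer electrons for the same nuclear charge means less shielding and a higher Z_eff on the remaining electrons, and for main-group metals the entire outer shell is lost.
A cation is smaller than its parent atom: Be²⁺ < Be.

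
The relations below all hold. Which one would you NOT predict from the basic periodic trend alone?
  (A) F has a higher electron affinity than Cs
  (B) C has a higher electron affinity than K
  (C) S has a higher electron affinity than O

(C)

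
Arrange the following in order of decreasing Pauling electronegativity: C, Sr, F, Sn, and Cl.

F > Cl > C > Sn > Sr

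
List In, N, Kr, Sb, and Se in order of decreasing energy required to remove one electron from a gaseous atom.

IE₁ increases left→right with effective nuclear charge and decreases top→bottom as the valence shell moves farther out.
Neither a single period nor a single group — weigh both effects.
Sb > In: both are in period 5; the period trend gives Sb the larger value.
Se > Sb: both effects reinforce here, so Se is clearly the higher of the two.
Kr > Se: Kr lies to the right of Se in period 4, so the across-period effect alone puts Kr higher.
N > Kr: the two effects oppose for this pair; the down-group effect wins (1402 vs 1351 kJ/mol).
For reference (kJ/mol): N 1402, Se 941, Kr 1351, In 558, Sb 831.
So from highest to lowest: N > Kr > Se > Sb > In.

N > Kr > Se > Sb > In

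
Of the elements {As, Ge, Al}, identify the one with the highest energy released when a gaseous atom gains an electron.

Al is in period 3, group 13; Ge is in period 4, group 14; As is in period 4, group 15.
Atoms with high Z_eff and room in the valence shell (especially the halogens) have the most exothermic electron affinities.
These span different periods and groups, so the two trends combine.
As > Al: the two effects oppose for this pair; the across-period effect wins (78 vs 42 kJ/mol).
Ge > As: this pair runs against the simple trend — see the exception note.
Note the exception: Ge has a higher electron affinity than As, contrary to the simple trend — adding an electron to As's half-filled 4p³ is unfavourable, so Ge (4p²) has the more exothermic EA.
Tabulated electron affinity (kJ/mol): Al 42, Ge 119, As 78.
The highest energy released when a gaseous atom gains an electron among these belongs to Ge.

Ge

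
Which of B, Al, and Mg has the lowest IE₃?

After 2 electrons have been removed, what remains? B²⁺ still has 1 valence electron; Al²⁺ still has 1 valence electron; Mg²⁺ is the bare [Ne] core.
Pulling an electron out of a noble-gas core costs far more than removing a remaining valence electron, so Mg sits at the high end of IE_3.
Valence configurations: B²⁺ [He]2s¹, Al²⁺ [Ne]3s¹.
Approximate IE_3 values (kJ/mol): B 3660, Al 2745, Mg 7733.
So the third ionization energies run Al < B < Mg.

Al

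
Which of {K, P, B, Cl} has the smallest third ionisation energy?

IE_3 is the cost of taking one more electron from the +2 cation: K²⁺ is already 1 electron into the core; P²⁺ still has 3 valence electrons; B²⁺ still has 1 valence electron; Cl²⁺ still has 5 valence electrons.
Core electrons are held far more tightly than valence electrons, so K tops the IE_3 order.
Valence configurations: P²⁺ [Ne]3s²3p¹, B²⁺ [He]2s¹, Cl²⁺ [Ne]3s²3p³.
The numbers (kJ/mol): K 4420, P 2914, B 3660, Cl 3822.
Putting it together, IE_3: P < B < Cl < K.

P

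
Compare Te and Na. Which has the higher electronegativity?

Na is in period 3, group 1; Te is in period 5, group 16.
Atoms toward the upper right of the periodic table pull bonding electrons most strongly.
Neither a single period nor a single group — weigh both effects.
Te > Na: period and group pull opposite ways; the across-period shift dominates (2.10 vs 0.93).
Tabulated electronegativity (Pauling): Na 0.93, Te 2.10.
So Te has the higher electronegativity (Te > Na).

Te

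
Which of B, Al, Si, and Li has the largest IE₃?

Li

The third ionization energy removes an electron from the +2 ion. For each element: B²⁺ still has 1 valence electron; Al²⁺ still has 1 valence electron; Si²⁺ still has 2 valence electrons; Li²⁺ is already 1 electron into the core.
Core electrons are held far more tightly than valence electrons, so Li tops the IE_3 order.
Valence configurations: B²⁺ [He]2s¹, Al²⁺ [Ne]3s¹, Si²⁺ [Ne]3s².
The numbers (kJ/mol): B 3660, Al 2745, Si 3232, Li 11815.
Overall IE_3 order: Al < Si < B < Li.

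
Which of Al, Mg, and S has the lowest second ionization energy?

Mg

The second ionization energy removes an electron from the +1 ion. For each element: Al⁺ still has 2 valence electrons; Mg⁺ still has 1 valence electron; S⁺ still has 5 valence electrons.
All are still removing valence electrons, so compare the +1 ions as you would atoms: IE_2 generally rises across a period (higher Z_eff) and falls down a group (larger shell), subject to the usual subshell exceptions.
Valence configurations: Al⁺ [Ne]3s², Mg⁺ [Ne]3s¹, S⁺ [Ne]3s²3p³.
The numbers (kJ/mol): Al 1817, Mg 1451, S 2252.
Overall IE_2 order: Mg < Al < S.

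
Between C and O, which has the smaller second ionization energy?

The second ionization energy removes an electron from the +1 ion. For each element: C⁺ still has 3 valence electrons; O⁺ still has 5 valence electrons.
All are still removing valence electrons, so compare the +1 ions as you would atoms: IE_2 generally rises across a period (higher Z_eff) and falls down a group (larger shell), subject to the usual subshell exceptions.
Valence configurations: C⁺ [He]2s²2p¹, O⁺ [He]2s²2p³.
Approximate IE_2 values (kJ/mol): C 2353, O 3388.
So the second ionization energies run C < O.

C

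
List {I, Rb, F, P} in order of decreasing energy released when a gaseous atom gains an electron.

F > I > P > Rb

F is in period 2, group 17; P is in period 3, group 15; Rb is in period 5, group 1; I is in period 5, group 17.
Atoms with high Z_eff and room in the valence shell (especially the halogens) have the most exothermic electron affinities.
These span different periods and groups, so the two trends combine.
P > Rb: both effects reinforce here, so P is clearly the higher of the two.
I > P: the two effects oppose for this pair; the across-period effect wins (295 vs 72 kJ/mol).
F > I: F sits above I in group 17, so the down-group effect alone puts F higher.
For reference (kJ/mol): F 328, P 72, Rb 47, I 295.
So from highest to lowest: F > I > P > Rb.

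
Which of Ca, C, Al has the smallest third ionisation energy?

Al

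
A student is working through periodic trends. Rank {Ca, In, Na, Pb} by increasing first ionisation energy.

Na < In < Ca < Pb

First ionization energy rises across a period (greater Z_eff holds electrons more tightly) and falls down a group (valence electrons are farther from the nucleus).
A diagonal step moves right (one effect) and down (the opposite effect) at once.
In > Na: period and group pull opposite ways; the across-period shift dominates (558 vs 496 kJ/mol).
Ca > In: period and group pull opposite ways; the down-group shift dominates (590 vs 558 kJ/mol).
Pb > Ca: period and group pull opposite ways; the across-period shift dominates (716 vs 590 kJ/mol).
Approximate values (kJ/mol): Na 496, Ca 590, In 558, Pb 716.
So from lowest to highest: Na < In < Ca < Pb.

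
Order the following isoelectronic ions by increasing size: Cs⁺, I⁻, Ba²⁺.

All of these have 54 electrons, so size is governed by nuclear charge alone: the more protons, the stronger the pull on the same electron cloud, and the smaller the ion.
Nuclear charges: Ba²⁺ (Z=56), Cs⁺ (Z=55), I⁻ (Z=53).
Smallest to largest: Ba²⁺ < Cs⁺ < I⁻.

Ba²⁺, Cs⁺, I⁻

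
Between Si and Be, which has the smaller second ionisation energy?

Si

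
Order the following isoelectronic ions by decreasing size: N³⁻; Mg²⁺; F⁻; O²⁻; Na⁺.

N³⁻ > O²⁻ > F⁻ > Na⁺ > Mg²⁺

All of these have 10 electrons, so size is governed by nuclear charge alone: the more protons, the stronger the pull on the same electron cloud, and the smaller the ion.
Nuclear charges: Mg²⁺ (Z=12), Na⁺ (Z=11), F⁻ (Z=9), O²⁻ (Z=8), N³⁻ (Z=7).
Largest to smallest: N³⁻ > O²⁻ > F⁻ > Na⁺ > Mg²⁺.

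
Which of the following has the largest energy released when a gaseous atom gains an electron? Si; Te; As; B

Te

B is in period 2, group 13; Si is in period 3, group 14; As is in period 4, group 15; Te is in period 5, group 16.
Atoms with high Z_eff and room in the valence shell (especially the halogens) have the most exothermic electron affinities.
These sit on a diagonal, where the across-period and down-group effects partly cancel.
As > B: period and group pull opposite ways; the across-period shift dominates (78 vs 27 kJ/mol).
Si > As: period and group pull opposite ways; the down-group shift dominates (134 vs 78 kJ/mol).
Te > Si: the two effects oppose for this pair; the across-period effect wins (190 vs 134 kJ/mol).
Approximate values (kJ/mol): B 27, Si 134, As 78, Te 190.
The largest energy released when a gaseous atom gains an electron among these belongs to Te.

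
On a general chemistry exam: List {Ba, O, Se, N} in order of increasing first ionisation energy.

N is in period 2, group 15; O is in period 2, group 16; Se is in period 4, group 16; Ba is in period 6, group 2.
Removing the outermost electron gets harder across a period and easier down a group.
Here both period and group differ, so the two effects have to be weighed against each other.
Se > Ba: relative to Ba, both the across-period and down-group shifts push Se's first ionization energy up.
O > Se: O sits above Se in group 16, so the down-group effect alone puts O higher.
N > O: this pair runs against the simple trend — see the exception note.
Note the exception: N has a higher first ionization energy than O, contrary to the simple trend — pairing an electron in O's 2p⁴ costs repulsion energy, so O ionizes more easily than half-filled N (2p³).
For reference (kJ/mol): N 1402, O 1314, Se 941, Ba 503.
So from lowest to highest: Ba < Se < O < N.

Ba, Se, O, N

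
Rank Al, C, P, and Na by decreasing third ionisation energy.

IE_3 is the cost of taking one more electron from the +2 cation: Al²⁺ still has 1 valence electron; C²⁺ still has 2 valence electrons; P²⁺ still has 3 valence electrons; Na²⁺ is already 1 electron into the core.
Breaking into a closed-shell core is much more expensive than removing a leftover valence electron — Na has the largest IE_3 here.
Valence configurations: Al²⁺ [Ne]3s¹, C²⁺ [He]2s², P²⁺ [Ne]3s²3p¹.
Tabulated IE_3 (kJ/mol): Al 2745, C 4620, P 2914, Na 6910.
Hence IE_3: Al < P < C < Na.

Na > C > P > Al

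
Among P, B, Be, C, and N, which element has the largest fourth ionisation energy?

B

Consider each +3 ion: P³⁺ still has 2 valence electrons; B³⁺ is the bare [He] core; Be³⁺ is already 1 electron into the core; C³⁺ still has 1 valence electron; N³⁺ still has 2 valence electrons.
Core electrons are held far more tightly than valence electrons, so Be and B top the IE_4 order.
Valence configurations: P³⁺ [Ne]3s², C³⁺ [He]2s¹, N³⁺ [He]2s².
Tabulated IE_4 (kJ/mol): P 4964, B 25026, Be 21007, C 6223, N 7475.
Overall IE_4 order: P < C < N < Be < B.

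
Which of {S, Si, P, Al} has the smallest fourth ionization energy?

IE_4 is the cost of taking one more electron from the +3 cation: S³⁺ still has 3 valence electrons; Si³⁺ still has 1 valence electron; P³⁺ still has 2 valence electrons; Al³⁺ is the bare [Ne] core.
Core electrons are held far more tightly than valence electrons, so Al tops the IE_4 order.
Valence configurations: S³⁺ [Ne]3s²3p¹, Si³⁺ [Ne]3s¹, P³⁺ [Ne]3s².
S³⁺ loses a lone 3p electron whereas P³⁺ must break into a filled 3s² pair, so IE_4(P) > IE_4(S) even though S has the higher nuclear charge.
Approximate IE_4 values (kJ/mol): S 4556, Si 4356, P 4964, Al 11577.
So the fourth ionization energies run Si < S < P < Al.

Si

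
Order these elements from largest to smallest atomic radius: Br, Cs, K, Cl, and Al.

Cs > K > Al > Br > Cl

Al is in period 3, group 13; Cl is in period 3, group 17; K is in period 4, group 1; Br is in period 4, group 17; Cs is in period 6, group 1.
Radius decreases left→right (rising Z_eff, same n) and increases top→bottom (higher n).
Here both period and group differ, so the two effects have to be weighed against each other.
Br > Cl: Br sits below Cl in group 17, so the down-group effect alone puts Br larger.
Al > Br: the two effects oppose for this pair; the across-period effect wins (126 vs 114 pm).
K > Al: relative to Al, both the across-period and down-group shifts push K's atomic radius up.
Cs > K: they share group 1; the group trend gives Cs the larger value.
Tabulated atomic radius (pm): Al 126, Cl 99, K 196, Br 114, Cs 232.
So from largest to smallest: Cs > K > Al > Br > Cl.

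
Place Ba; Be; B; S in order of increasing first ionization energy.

Ba, B, Be, S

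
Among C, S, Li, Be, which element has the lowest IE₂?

IE_2 is the cost of taking one more electron from the +1 cation: C⁺ still has 3 valence electrons; S⁺ still has 5 valence electrons; Li⁺ is the bare [He] core; Be⁺ still has 1 valence electron.
Pulling an electron out of a noble-gas core costs far more than removing a remaining valence electron, so Li sits at the high end of IE_2.
Valence configurations: C⁺ [He]2s²2p¹, S⁺ [Ne]3s²3p³, Be⁺ [He]2s¹.
Approximate IE_2 values (kJ/mol): C 2353, S 2252, Li 7298, Be 1757.
Putting it together, IE_2: Be < S < C < Li.

Be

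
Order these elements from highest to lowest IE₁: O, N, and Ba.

IE₁ increases left→right with effective nuclear charge and decreases top→bottom as the valence shell moves farther out.
Here both period and group differ, so the two effects have to be weighed against each other.
O > Ba: both effects reinforce here, so O is clearly the higher of the two.
N > O: this pair runs against the simple trend — see the exception note.
Note the exception: N has a higher first ionization energy than O, contrary to the simple trend — pairing an electron in O's 2p⁴ costs repulsion energy, so O ionizes more easily than half-filled N (2p³).
Tabulated first ionization energy (kJ/mol): N 1402, O 1314, Ba 503.
So from highest to lowest: N > O > Ba.

N > O > Ba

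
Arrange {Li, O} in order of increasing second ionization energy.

Consider each +1 ion: Li⁺ is the bare [He] core; O⁺ still has 5 valence electrons.
Pulling an electron out of a noble-gas core costs far more than removing a remaining valence electron, so Li sits at the high end of IE_2.
Tabulated IE_2 (kJ/mol): Li 7298, O 3388.
Hence IE_2: O < Li.

O, Li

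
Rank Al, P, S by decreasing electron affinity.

Al is in period 3, group 13; P is in period 3, group 15; S is in period 3, group 16.
EA tends to increase across a period and decrease down a group, though the pattern is less regular than for IE or radius.
All lie in period 3, so electron affinity increases left to right.
So from highest to lowest: S > P > Al.

S, P, Al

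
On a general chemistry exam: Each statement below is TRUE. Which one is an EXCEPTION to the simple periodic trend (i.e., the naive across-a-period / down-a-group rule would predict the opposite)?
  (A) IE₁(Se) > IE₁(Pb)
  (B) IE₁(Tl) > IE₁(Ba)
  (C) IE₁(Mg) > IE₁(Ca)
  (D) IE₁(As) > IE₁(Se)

The general trend: first ionization energy increases across a period and decreases down a group.
(A) Se (period 4, group 16) vs Pb (period 6, group 14): the stated order agrees with the simple trend.
(B) Tl (period 6, group 13) vs Ba (period 6, group 2): the stated order agrees with the simple trend.
(C) Mg (period 3, group 2) vs Ca (period 4, group 2): the stated order agrees with the simple trend.
(D) As (period 4, group 15) vs Se (period 4, group 16): the stated order contradicts the simple trend.
The exception is (D): Se (4p⁴) ionizes more easily than half-filled As (4p³).

(D)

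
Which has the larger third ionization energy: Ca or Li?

Li

The third ionization energy removes an electron from the +2 ion. For each element: Ca²⁺ is the bare [Ar] core; Li²⁺ is already 1 electron into the core.
All of these are removing an electron from a noble-gas core or deeper; the smaller core (lower principal quantum number) is held far more tightly, and within a period the higher nuclear charge binds the same core more tightly.
Approximate IE_3 values (kJ/mol): Ca 4912, Li 11815.
Putting it together, IE_3: Ca < Li.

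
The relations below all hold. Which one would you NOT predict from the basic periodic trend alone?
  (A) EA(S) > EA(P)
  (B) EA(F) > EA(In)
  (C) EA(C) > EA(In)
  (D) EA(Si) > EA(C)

(D)

The general trend: electron affinity increases across a period and decreases down a group.
(A) S (period 3, group 16) vs P (period 3, group 15): the stated order agrees with the simple trend.
(B) F (period 2, group 17) vs In (period 5, group 13): the stated order agrees with the simple trend.
(C) C (period 2, group 14) vs In (period 5, group 13): the stated order agrees with the simple trend.
(D) Si (period 3, group 14) vs C (period 2, group 14): the stated order contradicts the simple trend.
The exception is (D): Si's larger, more diffuse 3p orbitals accept an added electron slightly more readily than C's compact 2p.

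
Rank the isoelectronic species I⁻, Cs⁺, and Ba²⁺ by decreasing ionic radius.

I⁻, Cs⁺, Ba²⁺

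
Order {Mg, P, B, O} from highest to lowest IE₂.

O > B > P > Mg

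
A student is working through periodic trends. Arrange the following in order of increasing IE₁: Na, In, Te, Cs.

Na is in period 3, group 1; In is in period 5, group 13; Te is in period 5, group 16; Cs is in period 6, group 1.
Across a period the outer electron is held more tightly (higher IE₁); down a group it sits in a higher shell, more shielded, and comes off more easily.
These span different periods and groups, so the two trends combine.
Na > Cs: Na sits above Cs in group 1, so the down-group effect alone puts Na higher.
In > Na: the two effects oppose for this pair; the across-period effect wins (558 vs 496 kJ/mol).
Te > In: both are in period 5; the period trend gives Te the larger value.
Tabulated first ionization energy (kJ/mol): Na 496, In 558, Te 869, Cs 376.
So from lowest to highest: Cs < Na < In < Te.

Cs < Na < In < Te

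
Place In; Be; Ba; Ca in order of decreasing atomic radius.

Ba > Ca > In > Be

Radius decreases left→right (rising Z_eff, same n) and increases top→bottom (higher n).
These span different periods and groups, so the two trends combine.
In > Be: period and group pull opposite ways; the down-group shift dominates (142 vs 102 pm).
Ca > In: the two effects oppose for this pair; the across-period effect wins (171 vs 142 pm).
Ba > Ca: they share group 2; the group trend gives Ba the larger value.
For reference (pm): Be 102, Ca 171, In 142, Ba 196.
So from largest to smallest: Ba > Ca > In > Be.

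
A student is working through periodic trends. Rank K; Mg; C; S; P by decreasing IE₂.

K > C > S > P > Mg

IE_2 is the cost of taking one more electron from the +1 cation: K⁺ is the bare [Ar] core; Mg⁺ still has 1 valence electron; C⁺ still has 3 valence electrons; S⁺ still has 5 valence electrons; P⁺ still has 4 valence electrons.
Pulling an electron out of a noble-gas core costs far more than removing a remaining valence electron, so K sits at the high end of IE_2.
Valence configurations: Mg⁺ [Ne]3s¹, C⁺ [He]2s²2p¹, S⁺ [Ne]3s²3p³, P⁺ [Ne]3s²3p².
Tabulated IE_2 (kJ/mol): K 3052, Mg 1451, C 2353, S 2252, P 1907.
Overall IE_2 order: Mg < P < S < C < K.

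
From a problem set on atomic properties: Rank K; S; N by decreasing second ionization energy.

K, N, S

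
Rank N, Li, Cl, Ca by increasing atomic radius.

Li is in period 2, group 1; N is in period 2, group 15; Cl is in period 3, group 17; Ca is in period 4, group 2.
Across a period the added protons contract the valence shell; down a group each new principal shell makes the atom larger.
These span different periods and groups, so the two trends combine.
Cl > N: the two effects oppose for this pair; the down-group effect wins (99 vs 71 pm).
Li > Cl: the two effects oppose for this pair; the across-period effect wins (133 vs 99 pm).
Ca > Li: the two effects oppose for this pair; the down-group effect wins (171 vs 133 pm).
For reference (pm): Li 133, N 71, Cl 99, Ca 171.
So from smallest to largest: N < Cl < Li < Ca.

N < Cl < Li < Ca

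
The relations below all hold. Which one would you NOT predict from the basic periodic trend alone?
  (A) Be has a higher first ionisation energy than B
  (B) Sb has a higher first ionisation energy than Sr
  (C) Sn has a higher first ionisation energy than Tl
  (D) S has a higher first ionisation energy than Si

(A)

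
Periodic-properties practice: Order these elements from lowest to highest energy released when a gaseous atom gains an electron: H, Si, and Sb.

H, Sb, Si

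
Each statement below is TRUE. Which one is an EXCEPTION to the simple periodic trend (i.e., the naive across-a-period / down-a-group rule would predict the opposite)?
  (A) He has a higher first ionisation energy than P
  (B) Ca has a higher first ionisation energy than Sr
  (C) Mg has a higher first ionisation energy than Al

(C)

The general trend: first ionisation energy increases across a period and decreases down a group.
(A) He (period 1, group 18) vs P (period 3, group 15): the stated order agrees with the simple trend.
(B) Ca (period 4, group 2) vs Sr (period 5, group 2): the stated order agrees with the simple trend.
(C) Mg (period 3, group 2) vs Al (period 3, group 13): the stated order contradicts the simple trend.
The exception is (C): Al's single 3p electron is easier to remove than one from Mg's filled 3s².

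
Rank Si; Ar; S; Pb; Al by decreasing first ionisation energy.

Al is in period 3, group 13; Si is in period 3, group 14; S is in period 3, group 16; Ar is in period 3, group 18; Pb is in period 6, group 14.
First ionization energy rises across a period (greater Z_eff holds electrons more tightly) and falls down a group (valence electrons are farther from the nucleus).
These span different periods and groups, so the two trends combine.
Pb > Al: period and group pull opposite ways; the across-period shift dominates (716 vs 578 kJ/mol).
Si > Pb: Si sits above Pb in group 14, so the down-group effect alone puts Si higher.
S > Si: S lies to the right of Si in period 3, so the across-period effect alone puts S higher.
Ar > S: both are in period 3; the period trend gives Ar the larger value.
Tabulated first ionization energy (kJ/mol): Al 578, Si 786, S 1000, Ar 1521, Pb 716.
So from highest to lowest: Ar > S > Si > Pb > Al.

Ar > S > Si > Pb > Al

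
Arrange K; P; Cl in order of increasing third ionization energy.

P < Cl < K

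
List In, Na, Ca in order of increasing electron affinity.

Na is in period 3, group 1; Ca is in period 4, group 2; In is in period 5, group 13.
Electron affinity generally becomes more exothermic across a period toward the halogens and less exothermic down a group.
These sit on a diagonal, where the across-period and down-group effects partly cancel.
In > Ca: period and group pull opposite ways; the across-period shift dominates (29 vs 2 kJ/mol).
Na > In: the two effects oppose for this pair; the down-group effect wins (53 vs 29 kJ/mol).
Approximate values (kJ/mol): Na 53, Ca 2, In 29.
So from lowest to highest: Ca < In < Na.

Ca, In, Na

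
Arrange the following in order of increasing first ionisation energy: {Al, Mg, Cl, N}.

N is in period 2, group 15; Mg is in period 3, group 2; Al is in period 3, group 13; Cl is in period 3, group 17.
IE₁ increases left→right with effective nuclear charge and decreases top→bottom as the valence shell moves farther out.
Here both period and group differ, so the two effects have to be weighed against each other.
Mg > Al: this pair runs against the simple trend — see the exception note.
Cl > Mg: Cl lies to the right of Mg in period 3, so the across-period effect alone puts Cl higher.
N > Cl: period and group pull opposite ways; the down-group shift dominates (1402 vs 1251 kJ/mol).
Note the exception: Mg has a higher first ionization energy than Al, contrary to the simple trend — Al's single 3p electron is easier to remove than one from Mg's filled 3s².
Tabulated first ionization energy (kJ/mol): N 1402, Mg 738, Al 578, Cl 1251.
So from lowest to highest: Al < Mg < Cl < N.

Al < Mg < Cl < N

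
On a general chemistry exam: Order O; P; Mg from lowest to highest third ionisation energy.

P < O < Mg

Consider each +2 ion: O²⁺ still has 4 valence electrons; P²⁺ still has 3 valence electrons; Mg²⁺ is the bare [Ne] core.
Breaking into a closed-shell core is much more expensive than removing a leftover valence electron — Mg has the largest IE_3 here.
Valence configurations: O²⁺ [He]2s²2p², P²⁺ [Ne]3s²3p¹.
The numbers (kJ/mol): O 5300, P 2914, Mg 7733.
Hence IE_3: P < O < Mg.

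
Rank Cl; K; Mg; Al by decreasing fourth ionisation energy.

Al > Mg > K > Cl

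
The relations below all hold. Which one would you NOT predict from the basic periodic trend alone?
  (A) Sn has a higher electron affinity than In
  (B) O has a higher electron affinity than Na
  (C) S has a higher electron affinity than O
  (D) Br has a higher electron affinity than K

(C)

The general trend: electron affinity increases across a period and decreases down a group.
(A) Sn (period 5, group 14) vs In (period 5, group 13): the stated order agrees with the simple trend.
(B) O (period 2, group 16) vs Na (period 3, group 1): the stated order agrees with the simple trend.
(C) S (period 3, group 16) vs O (period 2, group 16): the stated order contradicts the simple trend.
(D) Br (period 4, group 17) vs K (period 4, group 1): the stated order agrees with the simple trend.
The exception is (C): the compact 2p subshell of O repels the added electron more than S's larger 3p does.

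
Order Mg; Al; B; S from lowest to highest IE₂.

Mg < Al < S < B

IE_2 is the cost of taking one more electron from the +1 cation: Mg⁺ still has 1 valence electron; Al⁺ still has 2 valence electrons; B⁺ still has 2 valence electrons; S⁺ still has 5 valence electrons.
All are still removing valence electrons, so compare the +1 ions as you would atoms: IE_2 generally rises across a period (higher Z_eff) and falls down a group (larger shell), subject to the usual subshell exceptions.
Valence configurations: Mg⁺ [Ne]3s¹, Al⁺ [Ne]3s², B⁺ [He]2s², S⁺ [Ne]3s²3p³.
Approximate IE_2 values (kJ/mol): Mg 1451, Al 1817, B 2427, S 2252.
Putting it together, IE_2: Mg < Al < S < B.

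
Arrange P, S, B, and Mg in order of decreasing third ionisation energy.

After 2 electrons have been removed, what remains? P²⁺ still has 3 valence electrons; S²⁺ still has 4 valence electrons; B²⁺ still has 1 valence electron; Mg²⁺ is the bare [Ne] core.
Pulling an electron out of a noble-gas core costs far more than removing a remaining valence electron, so Mg sits at the high end of IE_3.
Valence configurations: P²⁺ [Ne]3s²3p¹, S²⁺ [Ne]3s²3p², B²⁺ [He]2s¹.
Tabulated IE_3 (kJ/mol): P 2914, S 3357, B 3660, Mg 7733.
Overall IE_3 order: P < S < B < Mg.

Mg > B > S > P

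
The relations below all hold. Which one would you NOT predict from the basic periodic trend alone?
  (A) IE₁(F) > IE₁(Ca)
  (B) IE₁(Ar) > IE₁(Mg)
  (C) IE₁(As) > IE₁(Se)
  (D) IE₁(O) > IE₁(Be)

The general trend: first ionization energy increases across a period and decreases down a group.
(A) F (period 2, group 17) vs Ca (period 4, group 2): the stated order agrees with the simple trend.
(B) Ar (period 3, group 18) vs Mg (period 3, group 2): the stated order agrees with the simple trend.
(C) As (period 4, group 15) vs Se (period 4, group 16): the stated order contradicts the simple trend.
(D) O (period 2, group 16) vs Be (period 2, group 2): the stated order agrees with the simple trend.
The exception is (C): Se (4p⁴) ionizes more easily than half-filled As (4p³).

(C)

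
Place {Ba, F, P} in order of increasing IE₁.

IE₁ increases left→right with effective nuclear charge and decreases top→bottom as the valence shell moves farther out.
Neither a single period nor a single group — weigh both effects.
P > Ba: relative to Ba, both the across-period and down-group shifts push P's first ionization energy up.
F > P: relative to P, both the across-period and down-group shifts push F's first ionization energy up.
For reference (kJ/mol): F 1681, P 1012, Ba 503.
So from lowest to highest: Ba < P < F.

Ba < P < F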